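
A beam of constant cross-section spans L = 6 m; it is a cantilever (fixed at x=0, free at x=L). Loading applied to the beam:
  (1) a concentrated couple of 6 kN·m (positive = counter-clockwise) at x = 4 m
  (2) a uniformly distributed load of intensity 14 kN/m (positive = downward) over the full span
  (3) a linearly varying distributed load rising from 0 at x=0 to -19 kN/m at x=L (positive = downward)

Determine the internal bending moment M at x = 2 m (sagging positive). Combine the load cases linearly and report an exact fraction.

Load 1 — applied couple M₀=6 kN·m at a=4 m (b=L-a=2):
  M_1 = M₀  [x≤a] = 6 = 6 kN·m
Load 2 — uniform load w=14 kN/m over full span:
  M_2 = -w(L-x)²/2 = -14·(6-2)²/2 = -112 kN·m
Load 3 — triangular load w₀=-19 kN/m (0→w₀ over full span):
  M_3 = w₀Lx/2 - w₀L²/3 - w₀x³/(6L) = (-19)·6·2/2 - (-19)·6²/3 - (-19)·2³/(6·6) = 1064/9 kN·m
Superposition: M = Σ M_i = 110/9 kN·m ≈ 12.222222 kN·m

M(2) = 110/9 kN·m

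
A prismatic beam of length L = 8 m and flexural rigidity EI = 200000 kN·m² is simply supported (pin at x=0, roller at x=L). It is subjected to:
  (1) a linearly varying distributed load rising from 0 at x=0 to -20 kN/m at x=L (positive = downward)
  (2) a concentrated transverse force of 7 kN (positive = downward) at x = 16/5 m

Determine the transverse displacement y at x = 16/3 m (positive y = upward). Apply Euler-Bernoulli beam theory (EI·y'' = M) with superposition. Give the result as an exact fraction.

Load 1 — triangular load w₀=-20 kN/m (0→w₀ over full span):
  y_1 = -w₀x(7L⁴-10L²x²+3x⁴)/(360LEI) = -(-20)·(16/3)·(7·8⁴-10·8²·(16/3)²+3·(16/3)⁴)/(360·8·200000) = 1088/455625 m
Load 2 — point force P=7 kN at a=16/5 m (b=L-a=24/5):
  y_2 = -Pa(L-x)(2Lx-a²-x²)/(6LEI)  [x>a] = -7·(16/5)·(8-(16/3))·(2·8·(16/3)-(16/5)²-(16/3)²)/(6·8·200000) = -9184/31640625 m
Superposition: y = Σ y_i = 597344/284765625 m ≈ 0.002098 m

y(16/3) = 597344/284765625 m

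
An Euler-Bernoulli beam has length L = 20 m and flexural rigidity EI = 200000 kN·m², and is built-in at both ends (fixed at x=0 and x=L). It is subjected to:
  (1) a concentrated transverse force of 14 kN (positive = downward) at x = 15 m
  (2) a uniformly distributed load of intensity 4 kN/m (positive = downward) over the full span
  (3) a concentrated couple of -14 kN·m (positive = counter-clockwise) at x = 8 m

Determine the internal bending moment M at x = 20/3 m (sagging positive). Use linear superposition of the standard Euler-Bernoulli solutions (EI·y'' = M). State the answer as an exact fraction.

M(20/3) = 73553/1800 kN·m

Load 1 — point force P=14 kN at a=15 m (b=L-a=5):
  M_1 = Pb²(3a+b)x/L³ - Pab²/L²  [x≤a] = 14·5²·(3·15+5)·(20/3)/20³ - 14·15·5²/20² = 35/24 kN·m
Load 2 — uniform load w=4 kN/m over full span:
  M_2 = wLx/2 - wL²/12 - wx²/2 = 4·20·(20/3)/2 - 4·20²/12 - 4·(20/3)²/2 = 400/9 kN·m
Load 3 — applied couple M₀=-14 kN·m at a=8 m (b=L-a=12):
  M_3 = R_Ax - M_A  [x≤a] with R_A=-126/125, M_A=-42/25 = (-126/125)·(20/3) - (-42/25) = -126/25 kN·m
Superposition: M = Σ M_i = 73553/1800 kN·m ≈ 40.862778 kN·m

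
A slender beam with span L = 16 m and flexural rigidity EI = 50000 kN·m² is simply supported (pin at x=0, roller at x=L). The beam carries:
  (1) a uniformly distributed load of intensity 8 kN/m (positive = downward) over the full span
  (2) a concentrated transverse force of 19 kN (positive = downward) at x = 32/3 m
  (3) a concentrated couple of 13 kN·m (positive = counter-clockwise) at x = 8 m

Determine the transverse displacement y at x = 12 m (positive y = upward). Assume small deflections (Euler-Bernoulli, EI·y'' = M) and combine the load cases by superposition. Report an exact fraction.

y(12) = -239107/2025000 m

Load 1 — uniform load w=8 kN/m over full span:
  y_1 = -wx(L³-2Lx²+x³)/(24EI) = -8·12·(16³-2·16·12²+12³)/(24·50000) = -304/3125 m
Load 2 — point force P=19 kN at a=32/3 m (b=L-a=16/3):
  y_2 = -Pa(L-x)(2Lx-a²-x²)/(6LEI)  [x>a] = -19·(32/3)·(16-12)·(2·16·12-(32/3)²-12²)/(6·16·50000) = -5396/253125 m
Load 3 — applied couple M₀=13 kN·m at a=8 m (b=L-a=8):
  y_3 = (M₀x³/(6L)-M₀(x-a)²/2+C₁x)/EI  [x>a] with C₁=M₀(3b²-L²)/(6L)=-26/3 = (13·12³/(6·16)-13·(12-8)²/2+(-26/3)·12)/50000 = 13/25000 m
Superposition: y = Σ y_i = -239107/2025000 m ≈ -0.118078 m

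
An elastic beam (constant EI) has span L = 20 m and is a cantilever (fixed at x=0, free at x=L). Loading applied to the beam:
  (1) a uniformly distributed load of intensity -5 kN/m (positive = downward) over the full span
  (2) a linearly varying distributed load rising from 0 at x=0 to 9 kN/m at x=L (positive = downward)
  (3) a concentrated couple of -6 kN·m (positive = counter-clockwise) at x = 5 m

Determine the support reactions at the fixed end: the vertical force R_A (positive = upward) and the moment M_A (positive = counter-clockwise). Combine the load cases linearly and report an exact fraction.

R_A = -10 kN, M_A = 206 kN·m

Load 1 — uniform load w=-5 kN/m over full span:
  R_A = wL = (-5)·20 = -100 kN
  M_A = wL²/2 = (-5)·20²/2 = -1000 kN·m
Load 2 — triangular load w₀=9 kN/m (0→w₀ over full span):
  R_A = w₀L/2 = 9·20/2 = 90 kN
  M_A = w₀L²/3 = 9·20²/3 = 1200 kN·m
Load 3 — applied couple M₀=-6 kN·m at a=5 m (b=L-a=15):
  R_A = 0 kN
  M_A = -M₀ = -(-6) = 6 kN·m
Superposition: R_A = -10 kN, M_A = 206 kN·m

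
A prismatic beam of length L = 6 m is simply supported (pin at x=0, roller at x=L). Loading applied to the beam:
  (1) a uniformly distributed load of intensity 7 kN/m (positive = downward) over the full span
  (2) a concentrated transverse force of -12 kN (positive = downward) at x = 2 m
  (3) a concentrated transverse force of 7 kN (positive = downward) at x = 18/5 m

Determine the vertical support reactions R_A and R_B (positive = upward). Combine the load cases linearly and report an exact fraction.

R_A = 79/5 kN, R_B = 106/5 kN

Load 1 — uniform load w=7 kN/m over full span:
  R_A = wL/2 = 7·6/2 = 21 kN
  R_B = wL/2 = 7·6/2 = 21 kN
Load 2 — point force P=-12 kN at a=2 m (b=L-a=4):
  R_A = Pb/L = (-12)·4/6 = -8 kN
  R_B = Pa/L = (-12)·2/6 = -4 kN
Load 3 — point force P=7 kN at a=18/5 m (b=L-a=12/5):
  R_A = Pb/L = 7·(12/5)/6 = 14/5 kN
  R_B = Pa/L = 7·(18/5)/6 = 21/5 kN
Superposition: R_A = 79/5 kN, R_B = 106/5 kN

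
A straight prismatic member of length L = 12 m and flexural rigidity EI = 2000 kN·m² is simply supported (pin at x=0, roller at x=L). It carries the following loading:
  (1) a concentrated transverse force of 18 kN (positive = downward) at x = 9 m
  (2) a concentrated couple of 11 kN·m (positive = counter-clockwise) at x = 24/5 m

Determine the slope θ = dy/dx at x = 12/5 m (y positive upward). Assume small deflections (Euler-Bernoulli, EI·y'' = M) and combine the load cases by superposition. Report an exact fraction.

θ(12/5) = -8389/200000 rad

Load 1 — point force P=18 kN at a=9 m (b=L-a=3):
  θ_1 = -Pb(L²-b²-3x²)/(6LEI)  [x≤a] = -18·3·(12²-3²-3·(12/5)²)/(6·12·2000) = -8829/200000 rad
Load 2 — applied couple M₀=11 kN·m at a=24/5 m (b=L-a=36/5):
  θ_2 = (M₀x²/(2L)+C₁)/EI  [x≤a] with C₁=M₀(3b²-L²)/(6L)=44/25 = (11·(12/5)²/(2·12)+(44/25))/2000 = 11/5000 rad
Superposition: θ = Σ θ_i = -8389/200000 rad ≈ -0.041945 rad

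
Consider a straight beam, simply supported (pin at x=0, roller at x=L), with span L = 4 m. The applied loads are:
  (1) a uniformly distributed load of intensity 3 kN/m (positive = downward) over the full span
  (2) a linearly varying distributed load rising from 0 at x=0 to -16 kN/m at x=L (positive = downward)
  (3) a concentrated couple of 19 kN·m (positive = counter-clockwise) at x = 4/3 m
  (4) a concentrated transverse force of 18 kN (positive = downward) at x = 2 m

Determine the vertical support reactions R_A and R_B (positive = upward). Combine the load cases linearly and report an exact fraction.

R_A = 109/12 kN, R_B = -133/12 kN

Load 1 — uniform load w=3 kN/m over full span:
  R_A = wL/2 = 3·4/2 = 6 kN
  R_B = wL/2 = 3·4/2 = 6 kN
Load 2 — triangular load w₀=-16 kN/m (0→w₀ over full span):
  R_A = w₀L/6 = (-16)·4/6 = -32/3 kN
  R_B = w₀L/3 = (-16)·4/3 = -64/3 kN
Load 3 — applied couple M₀=19 kN·m at a=4/3 m (b=L-a=8/3):
  R_A = M₀/L = 19/4 kN
  R_B = -M₀/L = -19/4 kN
Load 4 — point force P=18 kN at a=2 m (b=L-a=2):
  R_A = Pb/L = 18·2/4 = 9 kN
  R_B = Pa/L = 18·2/4 = 9 kN
Superposition: R_A = 109/12 kN, R_B = -133/12 kN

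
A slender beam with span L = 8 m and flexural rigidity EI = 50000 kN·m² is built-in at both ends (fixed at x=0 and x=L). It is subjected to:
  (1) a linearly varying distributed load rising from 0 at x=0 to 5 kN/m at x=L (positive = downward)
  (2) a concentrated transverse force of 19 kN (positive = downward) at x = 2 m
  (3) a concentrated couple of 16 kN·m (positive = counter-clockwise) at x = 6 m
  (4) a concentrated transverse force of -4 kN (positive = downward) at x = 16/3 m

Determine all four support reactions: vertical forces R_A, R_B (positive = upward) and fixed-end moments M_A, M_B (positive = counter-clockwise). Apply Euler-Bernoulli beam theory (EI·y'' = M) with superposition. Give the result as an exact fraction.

Load 1 — triangular load w₀=5 kN/m (0→w₀ over full span):
  R_A = 3w₀L/20 = 3·5·8/20 = 6 kN
  M_A = w₀L²/30 = 5·8²/30 = 32/3 kN·m
  R_B = 7w₀L/20 = 7·5·8/20 = 14 kN
  M_B = -w₀L²/20 = -5·8²/20 = -16 kN·m
Load 2 — point force P=19 kN at a=2 m (b=L-a=6):
  R_A = Pb²(3a+b)/L³ = 19·6²·(3·2+6)/8³ = 513/32 kN
  M_A = Pab²/L² = 19·2·6²/8² = 171/8 kN·m
  R_B = Pa²(a+3b)/L³ = 19·2²·(2+3·6)/8³ = 95/32 kN
  M_B = -Pa²b/L² = -19·2²·6/8² = -57/8 kN·m
Load 3 — applied couple M₀=16 kN·m at a=6 m (b=L-a=2):
  R_A = 6M₀ab/L³ = 6·16·6·2/8³ = 9/4 kN
  M_A = M₀b(2a-b)/L² = 16·2·(2·6-2)/8² = 5 kN·m
  R_B = -6M₀ab/L³ = -6·16·6·2/8³ = -9/4 kN
  M_B = M₀a(2b-a)/L² = 16·6·(2·2-6)/8² = -3 kN·m
Load 4 — point force P=-4 kN at a=16/3 m (b=L-a=8/3):
  R_A = Pb²(3a+b)/L³ = (-4)·(8/3)²·(3·(16/3)+(8/3))/8³ = -28/27 kN
  M_A = Pab²/L² = (-4)·(16/3)·(8/3)²/8² = -64/27 kN·m
  R_B = Pa²(a+3b)/L³ = (-4)·(16/3)²·((16/3)+3·(8/3))/8³ = -80/27 kN
  M_B = -Pa²b/L² = -(-4)·(16/3)²·(8/3)/8² = 128/27 kN·m
Superposition: R_A = 20083/864 kN, M_A = 7489/216 kN·m, R_B = 10157/864 kN, M_B = -4619/216 kN·m

R_A = 20083/864 kN, M_A = 7489/216 kN·m, R_B = 10157/864 kN, M_B = -4619/216 kN·m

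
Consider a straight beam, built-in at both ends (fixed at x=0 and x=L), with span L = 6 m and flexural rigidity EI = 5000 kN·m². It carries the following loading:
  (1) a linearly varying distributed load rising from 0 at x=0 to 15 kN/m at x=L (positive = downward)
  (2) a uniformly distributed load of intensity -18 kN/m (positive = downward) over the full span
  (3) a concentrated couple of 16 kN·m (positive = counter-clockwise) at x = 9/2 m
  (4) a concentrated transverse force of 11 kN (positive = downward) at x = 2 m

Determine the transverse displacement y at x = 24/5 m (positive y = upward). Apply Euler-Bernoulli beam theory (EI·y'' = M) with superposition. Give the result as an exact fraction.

y(24/5) = 35383/23437500 m

Load 1 — triangular load w₀=15 kN/m (0→w₀ over full span):
  y_1 = -w₀x²(L-x)²(x+2L)/(120LEI) = -15·(24/5)²·(6-(24/5))²·((24/5)+2·6)/(120·6·5000) = -4536/1953125 m
Load 2 — uniform load w=-18 kN/m over full span:
  y_2 = -wx²(L-x)²/(24EI) = -(-18)·(24/5)²·(6-(24/5))²/(24·5000) = 1944/390625 m
Load 3 — applied couple M₀=16 kN·m at a=9/2 m (b=L-a=3/2):
  y_3 = (R_Ax³/6 - M_Ax²/2 - M₀(x-a)²/2)/EI  [x>a] with R_A=3, M_A=5 = (3·(24/5)³/6 - 5·(24/5)²/2 - 16·((24/5)-(9/2))²/2)/5000 = -189/312500 m
Load 4 — point force P=11 kN at a=2 m (b=L-a=4):
  y_4 = -Pa²(L-x)²(3bL-(3b+a)(L-x))/(6L³EI)  [x>a] = -11·2²·(6-(24/5))²·(3·4·6-(3·4+2)·(6-(24/5)))/(6·6³·5000) = -253/468750 m
Superposition: y = Σ y_i = 35383/23437500 m ≈ 0.001510 m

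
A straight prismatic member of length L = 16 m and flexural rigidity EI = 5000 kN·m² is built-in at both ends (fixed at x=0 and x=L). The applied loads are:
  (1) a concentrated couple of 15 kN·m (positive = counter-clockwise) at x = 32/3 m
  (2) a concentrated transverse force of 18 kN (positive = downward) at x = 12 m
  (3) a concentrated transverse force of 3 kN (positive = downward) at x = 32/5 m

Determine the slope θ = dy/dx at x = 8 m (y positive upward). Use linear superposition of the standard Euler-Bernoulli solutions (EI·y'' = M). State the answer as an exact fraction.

θ(8) = -933/312500 rad

Load 1 — applied couple M₀=15 kN·m at a=32/3 m (b=L-a=16/3):
  θ_1 = (R_Ax²/2 - M_Ax)/EI  [x≤a] with R_A=5/4, M_A=5 = ((5/4)·8²/2 - 5·8)/5000 = 0 rad
Load 2 — point force P=18 kN at a=12 m (b=L-a=4):
  θ_2 = -Pb²x(2aL-(3a+b)x)/(2L³EI)  [x≤a] = -18·4²·8·(2·12·16-(3·12+4)·8)/(2·16³·5000) = -9/2500 rad
Load 3 — point force P=3 kN at a=32/5 m (b=L-a=48/5):
  θ_3 = Pa²(L-x)(2bL-(3b+a)(L-x))/(2L³EI)  [x>a] = 3·(32/5)²·(16-8)·(2·(48/5)·16-(3·(48/5)+(32/5))·(16-8))/(2·16³·5000) = 48/78125 rad
Superposition: θ = Σ θ_i = -933/312500 rad ≈ -0.002986 rad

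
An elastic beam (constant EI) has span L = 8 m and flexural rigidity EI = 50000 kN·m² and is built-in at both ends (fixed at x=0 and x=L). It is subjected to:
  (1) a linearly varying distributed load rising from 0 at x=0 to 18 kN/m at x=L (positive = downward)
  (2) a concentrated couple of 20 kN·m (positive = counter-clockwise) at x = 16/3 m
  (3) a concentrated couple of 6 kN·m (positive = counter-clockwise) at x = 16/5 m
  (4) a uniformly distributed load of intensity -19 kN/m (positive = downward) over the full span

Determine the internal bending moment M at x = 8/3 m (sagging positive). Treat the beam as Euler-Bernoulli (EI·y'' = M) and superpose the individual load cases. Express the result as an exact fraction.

Load 1 — triangular load w₀=18 kN/m (0→w₀ over full span):
  M_1 = 3w₀Lx/20 - w₀L²/30 - w₀x³/(6L) = 3·18·8·(8/3)/20 - 18·8²/30 - 18·(8/3)³/(6·8) = 544/45 kN·m
Load 2 — applied couple M₀=20 kN·m at a=16/3 m (b=L-a=8/3):
  M_2 = R_Ax - M_A  [x≤a] with R_A=10/3, M_A=20/3 = (10/3)·(8/3) - (20/3) = 20/9 kN·m
Load 3 — applied couple M₀=6 kN·m at a=16/5 m (b=L-a=24/5):
  M_3 = R_Ax - M_A  [x≤a] with R_A=27/25, M_A=18/25 = (27/25)·(8/3) - (18/25) = 54/25 kN·m
Load 4 — uniform load w=-19 kN/m over full span:
  M_4 = wLx/2 - wL²/12 - wx²/2 = (-19)·8·(8/3)/2 - (-19)·8²/12 - (-19)·(8/3)²/2 = -304/9 kN·m
Superposition: M = Σ M_i = -1298/75 kN·m ≈ -17.306667 kN·m

M(8/3) = -1298/75 kN·m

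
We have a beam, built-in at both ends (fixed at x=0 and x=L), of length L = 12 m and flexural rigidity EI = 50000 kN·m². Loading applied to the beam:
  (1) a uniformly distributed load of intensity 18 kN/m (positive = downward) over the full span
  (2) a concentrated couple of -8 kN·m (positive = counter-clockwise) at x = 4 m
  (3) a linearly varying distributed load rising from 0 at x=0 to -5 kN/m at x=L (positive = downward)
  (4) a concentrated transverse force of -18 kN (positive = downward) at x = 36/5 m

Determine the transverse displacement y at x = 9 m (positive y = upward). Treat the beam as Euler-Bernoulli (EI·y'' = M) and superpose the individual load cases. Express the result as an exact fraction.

Load 1 — uniform load w=18 kN/m over full span:
  y_1 = -wx²(L-x)²/(24EI) = -18·9²·(12-9)²/(24·50000) = -2187/200000 m
Load 2 — applied couple M₀=-8 kN·m at a=4 m (b=L-a=8):
  y_2 = (R_Ax³/6 - M_Ax²/2 - M₀(x-a)²/2)/EI  [x>a] with R_A=-8/9, M_A=0 = ((-8/9)·9³/6 - 0·9²/2 - (-8)·(9-4)²/2)/50000 = -1/6250 m
Load 3 — triangular load w₀=-5 kN/m (0→w₀ over full span):
  y_3 = -w₀x²(L-x)²(x+2L)/(120LEI) = -(-5)·9²·(12-9)²·(9+2·12)/(120·12·50000) = 2673/1600000 m
Load 4 — point force P=-18 kN at a=36/5 m (b=L-a=24/5):
  y_4 = -Pa²(L-x)²(3bL-(3b+a)(L-x))/(6L³EI)  [x>a] = -(-18)·(36/5)²·(12-9)²·(3·(24/5)·12-(3·(24/5)+(36/5))·(12-9))/(6·12³·50000) = 2187/1250000 m
Superposition: y = Σ y_i = -306991/40000000 m ≈ -0.007675 m

y(9) = -306991/40000000 m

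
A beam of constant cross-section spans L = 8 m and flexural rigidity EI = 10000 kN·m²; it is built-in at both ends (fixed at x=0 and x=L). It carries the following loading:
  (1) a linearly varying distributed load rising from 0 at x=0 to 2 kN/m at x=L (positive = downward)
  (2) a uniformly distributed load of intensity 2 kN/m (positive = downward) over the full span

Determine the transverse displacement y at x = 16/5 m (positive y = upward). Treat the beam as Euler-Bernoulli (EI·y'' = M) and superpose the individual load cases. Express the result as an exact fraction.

Load 1 — triangular load w₀=2 kN/m (0→w₀ over full span):
  y_1 = -w₀x²(L-x)²(x+2L)/(120LEI) = -2·(16/5)²·(8-(16/5))²·((16/5)+2·8)/(120·8·10000) = -9216/9765625 m
Load 2 — uniform load w=2 kN/m over full span:
  y_2 = -wx²(L-x)²/(24EI) = -2·(16/5)²·(8-(16/5))²/(24·10000) = -768/390625 m
Superposition: y = Σ y_i = -28416/9765625 m ≈ -0.002910 m

y(16/5) = -28416/9765625 m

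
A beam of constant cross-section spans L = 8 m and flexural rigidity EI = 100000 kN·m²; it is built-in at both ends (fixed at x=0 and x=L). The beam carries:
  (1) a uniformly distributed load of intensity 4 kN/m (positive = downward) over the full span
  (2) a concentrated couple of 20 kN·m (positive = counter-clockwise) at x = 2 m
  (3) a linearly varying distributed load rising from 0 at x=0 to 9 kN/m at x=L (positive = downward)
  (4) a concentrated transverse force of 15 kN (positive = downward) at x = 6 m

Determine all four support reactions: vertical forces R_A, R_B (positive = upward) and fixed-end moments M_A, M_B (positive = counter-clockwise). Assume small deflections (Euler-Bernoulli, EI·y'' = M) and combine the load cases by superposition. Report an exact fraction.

R_A = 5113/160 kN, M_A = 5089/120 kN·m, R_B = 8167/160 kN, M_B = -7291/120 kN·m

Load 1 — uniform load w=4 kN/m over full span:
  R_A = wL/2 = 4·8/2 = 16 kN
  M_A = wL²/12 = 4·8²/12 = 64/3 kN·m
  R_B = wL/2 = 4·8/2 = 16 kN
  M_B = -wL²/12 = -4·8²/12 = -64/3 kN·m
Load 2 — applied couple M₀=20 kN·m at a=2 m (b=L-a=6):
  R_A = 6M₀ab/L³ = 6·20·2·6/8³ = 45/16 kN
  M_A = M₀b(2a-b)/L² = 20·6·(2·2-6)/8² = -15/4 kN·m
  R_B = -6M₀ab/L³ = -6·20·2·6/8³ = -45/16 kN
  M_B = M₀a(2b-a)/L² = 20·2·(2·6-2)/8² = 25/4 kN·m
Load 3 — triangular load w₀=9 kN/m (0→w₀ over full span):
  R_A = 3w₀L/20 = 3·9·8/20 = 54/5 kN
  M_A = w₀L²/30 = 9·8²/30 = 96/5 kN·m
  R_B = 7w₀L/20 = 7·9·8/20 = 126/5 kN
  M_B = -w₀L²/20 = -9·8²/20 = -144/5 kN·m
Load 4 — point force P=15 kN at a=6 m (b=L-a=2):
  R_A = Pb²(3a+b)/L³ = 15·2²·(3·6+2)/8³ = 75/32 kN
  M_A = Pab²/L² = 15·6·2²/8² = 45/8 kN·m
  R_B = Pa²(a+3b)/L³ = 15·6²·(6+3·2)/8³ = 405/32 kN
  M_B = -Pa²b/L² = -15·6²·2/8² = -135/8 kN·m
Superposition: R_A = 5113/160 kN, M_A = 5089/120 kN·m, R_B = 8167/160 kN, M_B = -7291/120 kN·m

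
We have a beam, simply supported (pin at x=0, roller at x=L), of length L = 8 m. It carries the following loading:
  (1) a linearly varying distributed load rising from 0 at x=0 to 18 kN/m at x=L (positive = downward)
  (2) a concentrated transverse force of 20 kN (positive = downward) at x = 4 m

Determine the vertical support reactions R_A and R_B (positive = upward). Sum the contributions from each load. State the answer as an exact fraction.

Load 1 — triangular load w₀=18 kN/m (0→w₀ over full span):
  R_A = w₀L/6 = 18·8/6 = 24 kN
  R_B = w₀L/3 = 18·8/3 = 48 kN
Load 2 — point force P=20 kN at a=4 m (b=L-a=4):
  R_A = Pb/L = 20·4/8 = 10 kN
  R_B = Pa/L = 20·4/8 = 10 kN
Superposition: R_A = 34 kN, R_B = 58 kN

R_A = 34 kN, R_B = 58 kN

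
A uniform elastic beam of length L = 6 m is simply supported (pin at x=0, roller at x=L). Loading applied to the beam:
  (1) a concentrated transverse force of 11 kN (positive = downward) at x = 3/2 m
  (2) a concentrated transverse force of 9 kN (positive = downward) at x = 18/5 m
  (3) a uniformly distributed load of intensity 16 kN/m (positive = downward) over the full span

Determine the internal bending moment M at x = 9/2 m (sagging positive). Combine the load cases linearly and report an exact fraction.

M(9/2) = 2649/40 kN·m

Load 1 — point force P=11 kN at a=3/2 m (b=L-a=9/2):
  M_1 = Pa(L-x)/L  [x>a] = 11·(3/2)·(6-(9/2))/6 = 33/8 kN·m
Load 2 — point force P=9 kN at a=18/5 m (b=L-a=12/5):
  M_2 = Pa(L-x)/L  [x>a] = 9·(18/5)·(6-(9/2))/6 = 81/10 kN·m
Load 3 — uniform load w=16 kN/m over full span:
  M_3 = wx(L-x)/2 = 16·(9/2)·(6-(9/2))/2 = 54 kN·m
Superposition: M = Σ M_i = 2649/40 kN·m ≈ 66.225000 kN·m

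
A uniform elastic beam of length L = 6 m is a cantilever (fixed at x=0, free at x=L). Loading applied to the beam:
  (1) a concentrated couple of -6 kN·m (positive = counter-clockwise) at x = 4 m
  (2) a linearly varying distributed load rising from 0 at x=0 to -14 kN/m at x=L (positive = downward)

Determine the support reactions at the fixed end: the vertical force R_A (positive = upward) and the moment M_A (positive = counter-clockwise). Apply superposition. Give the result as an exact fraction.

Load 1 — applied couple M₀=-6 kN·m at a=4 m (b=L-a=2):
  R_A = 0 kN
  M_A = -M₀ = -(-6) = 6 kN·m
Load 2 — triangular load w₀=-14 kN/m (0→w₀ over full span):
  R_A = w₀L/2 = (-14)·6/2 = -42 kN
  M_A = w₀L²/3 = (-14)·6²/3 = -168 kN·m
Superposition: R_A = -42 kN, M_A = -162 kN·m

R_A = -42 kN, M_A = -162 kN·m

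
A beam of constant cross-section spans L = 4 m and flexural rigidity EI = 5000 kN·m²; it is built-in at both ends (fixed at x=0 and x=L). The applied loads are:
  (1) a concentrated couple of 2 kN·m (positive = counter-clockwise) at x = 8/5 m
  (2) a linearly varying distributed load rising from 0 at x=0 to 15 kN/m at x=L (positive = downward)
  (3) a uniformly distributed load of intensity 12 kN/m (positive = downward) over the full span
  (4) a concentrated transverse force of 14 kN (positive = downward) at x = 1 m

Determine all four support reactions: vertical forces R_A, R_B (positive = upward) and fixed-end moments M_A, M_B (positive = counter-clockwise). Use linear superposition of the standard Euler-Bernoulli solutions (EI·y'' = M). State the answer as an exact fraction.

Load 1 — applied couple M₀=2 kN·m at a=8/5 m (b=L-a=12/5):
  R_A = 6M₀ab/L³ = 6·2·(8/5)·(12/5)/4³ = 18/25 kN
  M_A = M₀b(2a-b)/L² = 2·(12/5)·(2·(8/5)-(12/5))/4² = 6/25 kN·m
  R_B = -6M₀ab/L³ = -6·2·(8/5)·(12/5)/4³ = -18/25 kN
  M_B = M₀a(2b-a)/L² = 2·(8/5)·(2·(12/5)-(8/5))/4² = 16/25 kN·m
Load 2 — triangular load w₀=15 kN/m (0→w₀ over full span):
  R_A = 3w₀L/20 = 3·15·4/20 = 9 kN
  M_A = w₀L²/30 = 15·4²/30 = 8 kN·m
  R_B = 7w₀L/20 = 7·15·4/20 = 21 kN
  M_B = -w₀L²/20 = -15·4²/20 = -12 kN·m
Load 3 — uniform load w=12 kN/m over full span:
  R_A = wL/2 = 12·4/2 = 24 kN
  M_A = wL²/12 = 12·4²/12 = 16 kN·m
  R_B = wL/2 = 12·4/2 = 24 kN
  M_B = -wL²/12 = -12·4²/12 = -16 kN·m
Load 4 — point force P=14 kN at a=1 m (b=L-a=3):
  R_A = Pb²(3a+b)/L³ = 14·3²·(3·1+3)/4³ = 189/16 kN
  M_A = Pab²/L² = 14·1·3²/4² = 63/8 kN·m
  R_B = Pa²(a+3b)/L³ = 14·1²·(1+3·3)/4³ = 35/16 kN
  M_B = -Pa²b/L² = -14·1²·3/4² = -21/8 kN·m
Superposition: R_A = 18213/400 kN, M_A = 6423/200 kN·m, R_B = 18587/400 kN, M_B = -5997/200 kN·m

R_A = 18213/400 kN, M_A = 6423/200 kN·m, R_B = 18587/400 kN, M_B = -5997/200 kN·m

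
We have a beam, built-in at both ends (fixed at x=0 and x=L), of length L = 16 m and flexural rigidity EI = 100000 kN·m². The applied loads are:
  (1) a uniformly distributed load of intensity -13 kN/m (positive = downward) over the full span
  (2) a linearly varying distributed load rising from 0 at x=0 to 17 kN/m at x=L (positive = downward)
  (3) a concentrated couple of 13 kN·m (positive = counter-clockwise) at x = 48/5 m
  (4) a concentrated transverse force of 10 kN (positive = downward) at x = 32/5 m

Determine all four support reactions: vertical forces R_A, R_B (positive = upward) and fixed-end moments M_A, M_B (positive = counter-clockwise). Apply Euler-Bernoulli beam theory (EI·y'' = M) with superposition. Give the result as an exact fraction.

R_A = -1111/20 kN, M_A = -1576/15 kN·m, R_B = -129/20 kN, M_B = 689/15 kN·m

Load 1 — uniform load w=-13 kN/m over full span:
  R_A = wL/2 = (-13)·16/2 = -104 kN
  M_A = wL²/12 = (-13)·16²/12 = -832/3 kN·m
  R_B = wL/2 = (-13)·16/2 = -104 kN
  M_B = -wL²/12 = -(-13)·16²/12 = 832/3 kN·m
Load 2 — triangular load w₀=17 kN/m (0→w₀ over full span):
  R_A = 3w₀L/20 = 3·17·16/20 = 204/5 kN
  M_A = w₀L²/30 = 17·16²/30 = 2176/15 kN·m
  R_B = 7w₀L/20 = 7·17·16/20 = 476/5 kN
  M_B = -w₀L²/20 = -17·16²/20 = -1088/5 kN·m
Load 3 — applied couple M₀=13 kN·m at a=48/5 m (b=L-a=32/5):
  R_A = 6M₀ab/L³ = 6·13·(48/5)·(32/5)/16³ = 117/100 kN
  M_A = M₀b(2a-b)/L² = 13·(32/5)·(2·(48/5)-(32/5))/16² = 104/25 kN·m
  R_B = -6M₀ab/L³ = -6·13·(48/5)·(32/5)/16³ = -117/100 kN
  M_B = M₀a(2b-a)/L² = 13·(48/5)·(2·(32/5)-(48/5))/16² = 39/25 kN·m
Load 4 — point force P=10 kN at a=32/5 m (b=L-a=48/5):
  R_A = Pb²(3a+b)/L³ = 10·(48/5)²·(3·(32/5)+(48/5))/16³ = 162/25 kN
  M_A = Pab²/L² = 10·(32/5)·(48/5)²/16² = 576/25 kN·m
  R_B = Pa²(a+3b)/L³ = 10·(32/5)²·((32/5)+3·(48/5))/16³ = 88/25 kN
  M_B = -Pa²b/L² = -10·(32/5)²·(48/5)/16² = -384/25 kN·m
Superposition: R_A = -1111/20 kN, M_A = -1576/15 kN·m, R_B = -129/20 kN, M_B = 689/15 kN·m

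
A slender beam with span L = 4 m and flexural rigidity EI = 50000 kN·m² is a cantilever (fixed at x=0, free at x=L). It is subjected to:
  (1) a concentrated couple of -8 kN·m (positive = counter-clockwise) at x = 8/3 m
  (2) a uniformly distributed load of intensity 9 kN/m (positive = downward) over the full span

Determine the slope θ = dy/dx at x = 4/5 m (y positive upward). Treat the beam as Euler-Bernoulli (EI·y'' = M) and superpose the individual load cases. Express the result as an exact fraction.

Load 1 — applied couple M₀=-8 kN·m at a=8/3 m (b=L-a=4/3):
  θ_1 = M₀x/EI  [x≤a] = (-8)·(4/5)/50000 = -2/15625 rad
Load 2 — uniform load w=9 kN/m over full span:
  θ_2 = -wx(x²-3Lx+3L²)/(6EI) = -9·(4/5)·((4/5)²-3·4·(4/5)+3·4²)/(6·50000) = -366/390625 rad
Superposition: θ = Σ θ_i = -416/390625 rad ≈ -0.001065 rad

θ(4/5) = -416/390625 rad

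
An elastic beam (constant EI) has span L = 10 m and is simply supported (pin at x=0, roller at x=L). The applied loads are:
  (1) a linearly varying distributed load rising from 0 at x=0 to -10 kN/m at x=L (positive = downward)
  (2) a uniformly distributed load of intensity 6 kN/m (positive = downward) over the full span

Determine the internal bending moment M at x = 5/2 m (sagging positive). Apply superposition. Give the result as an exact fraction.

M(5/2) = 275/16 kN·m

Load 1 — triangular load w₀=-10 kN/m (0→w₀ over full span):
  M_1 = w₀Lx/6 - w₀x³/(6L) = (-10)·10·(5/2)/6 - (-10)·(5/2)³/(6·10) = -625/16 kN·m
Load 2 — uniform load w=6 kN/m over full span:
  M_2 = wx(L-x)/2 = 6·(5/2)·(10-(5/2))/2 = 225/4 kN·m
Superposition: M = Σ M_i = 275/16 kN·m ≈ 17.187500 kN·m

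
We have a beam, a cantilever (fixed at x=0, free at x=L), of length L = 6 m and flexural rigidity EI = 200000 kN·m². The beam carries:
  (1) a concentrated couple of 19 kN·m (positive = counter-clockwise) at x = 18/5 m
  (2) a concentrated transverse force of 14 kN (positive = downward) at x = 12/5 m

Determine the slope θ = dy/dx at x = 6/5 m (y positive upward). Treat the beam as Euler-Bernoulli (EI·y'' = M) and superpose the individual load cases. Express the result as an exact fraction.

Load 1 — applied couple M₀=19 kN·m at a=18/5 m (b=L-a=12/5):
  θ_1 = M₀x/EI  [x≤a] = 19·(6/5)/200000 = 57/500000 rad
Load 2 — point force P=14 kN at a=12/5 m (b=L-a=18/5):
  θ_2 = -Px(2a-x)/(2EI)  [x≤a] = -14·(6/5)·(2·(12/5)-(6/5))/(2·200000) = -189/1250000 rad
Superposition: θ = Σ θ_i = -93/2500000 rad ≈ -0.000037 rad

θ(6/5) = -93/2500000 rad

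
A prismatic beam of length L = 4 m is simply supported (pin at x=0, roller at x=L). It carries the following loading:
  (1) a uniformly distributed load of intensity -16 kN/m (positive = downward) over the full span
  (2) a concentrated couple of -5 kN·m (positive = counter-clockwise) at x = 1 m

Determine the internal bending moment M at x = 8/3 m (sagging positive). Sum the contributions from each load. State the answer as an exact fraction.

Load 1 — uniform load w=-16 kN/m over full span:
  M_1 = wx(L-x)/2 = (-16)·(8/3)·(4-(8/3))/2 = -256/9 kN·m
Load 2 — applied couple M₀=-5 kN·m at a=1 m (b=L-a=3):
  M_2 = M₀x/L - M₀  [x>a] = (-5)·(8/3)/4 - (-5) = 5/3 kN·m
Superposition: M = Σ M_i = -241/9 kN·m ≈ -26.777778 kN·m

M(8/3) = -241/9 kN·m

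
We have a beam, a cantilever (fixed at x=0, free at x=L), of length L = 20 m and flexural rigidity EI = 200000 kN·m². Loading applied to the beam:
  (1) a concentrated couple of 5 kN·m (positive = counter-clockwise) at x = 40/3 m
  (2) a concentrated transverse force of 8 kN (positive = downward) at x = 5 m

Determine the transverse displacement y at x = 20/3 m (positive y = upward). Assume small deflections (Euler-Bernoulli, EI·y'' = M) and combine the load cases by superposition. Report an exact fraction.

y(20/3) = -7/3600 m

Load 1 — applied couple M₀=5 kN·m at a=40/3 m (b=L-a=20/3):
  y_1 = M₀x²/(2EI)  [x≤a] = 5·(20/3)²/(2·200000) = 1/1800 m
Load 2 — point force P=8 kN at a=5 m (b=L-a=15):
  y_2 = -Pa²(3x-a)/(6EI)  [x>a] = -8·5²·(3·(20/3)-5)/(6·200000) = -1/400 m
Superposition: y = Σ y_i = -7/3600 m ≈ -0.001944 m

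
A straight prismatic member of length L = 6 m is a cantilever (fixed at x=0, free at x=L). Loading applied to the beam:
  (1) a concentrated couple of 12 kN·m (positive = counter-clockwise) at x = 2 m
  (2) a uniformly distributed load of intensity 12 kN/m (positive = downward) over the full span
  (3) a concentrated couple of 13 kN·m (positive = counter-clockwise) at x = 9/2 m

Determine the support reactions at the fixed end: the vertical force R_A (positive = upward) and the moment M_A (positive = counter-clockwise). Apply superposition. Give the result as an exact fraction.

R_A = 72 kN, M_A = 191 kN·m

Load 1 — applied couple M₀=12 kN·m at a=2 m (b=L-a=4):
  R_A = 0 kN
  M_A = -M₀ = -12 kN·m
Load 2 — uniform load w=12 kN/m over full span:
  R_A = wL = 12·6 = 72 kN
  M_A = wL²/2 = 12·6²/2 = 216 kN·m
Load 3 — applied couple M₀=13 kN·m at a=9/2 m (b=L-a=3/2):
  R_A = 0 kN
  M_A = -M₀ = -13 kN·m
Superposition: R_A = 72 kN, M_A = 191 kN·m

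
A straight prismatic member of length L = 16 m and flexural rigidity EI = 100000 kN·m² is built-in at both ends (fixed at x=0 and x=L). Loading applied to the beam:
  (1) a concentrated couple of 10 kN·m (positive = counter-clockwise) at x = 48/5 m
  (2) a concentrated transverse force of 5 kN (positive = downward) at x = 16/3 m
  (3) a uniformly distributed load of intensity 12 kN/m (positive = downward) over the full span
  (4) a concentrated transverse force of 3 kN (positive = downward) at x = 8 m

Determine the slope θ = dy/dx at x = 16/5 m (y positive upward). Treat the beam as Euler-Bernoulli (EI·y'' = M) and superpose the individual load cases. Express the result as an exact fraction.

θ(16/5) = -45281/10546875 rad

Load 1 — applied couple M₀=10 kN·m at a=48/5 m (b=L-a=32/5):
  θ_1 = (R_Ax²/2 - M_Ax)/EI  [x≤a] with R_A=9/10, M_A=16/5 = ((9/10)·(16/5)²/2 - (16/5)·(16/5))/100000 = -22/390625 rad
Load 2 — point force P=5 kN at a=16/3 m (b=L-a=32/3):
  θ_2 = -Pb²x(2aL-(3a+b)x)/(2L³EI)  [x≤a] = -5·(32/3)²·(16/5)·(2·(16/3)·16-(3·(16/3)+(32/3))·(16/5))/(2·16³·100000) = -16/84375 rad
Load 3 — uniform load w=12 kN/m over full span:
  θ_3 = -wx(L-x)(L-2x)/(12EI) = -12·(16/5)·(16-(16/5))·(16-2·(16/5))/(12·100000) = -1536/390625 rad
Load 4 — point force P=3 kN at a=8 m (b=L-a=8):
  θ_4 = -Pb²x(2aL-(3a+b)x)/(2L³EI)  [x≤a] = -3·8²·(16/5)·(2·8·16-(3·8+8)·(16/5))/(2·16³·100000) = -9/78125 rad
Superposition: θ = Σ θ_i = -45281/10546875 rad ≈ -0.004293 rad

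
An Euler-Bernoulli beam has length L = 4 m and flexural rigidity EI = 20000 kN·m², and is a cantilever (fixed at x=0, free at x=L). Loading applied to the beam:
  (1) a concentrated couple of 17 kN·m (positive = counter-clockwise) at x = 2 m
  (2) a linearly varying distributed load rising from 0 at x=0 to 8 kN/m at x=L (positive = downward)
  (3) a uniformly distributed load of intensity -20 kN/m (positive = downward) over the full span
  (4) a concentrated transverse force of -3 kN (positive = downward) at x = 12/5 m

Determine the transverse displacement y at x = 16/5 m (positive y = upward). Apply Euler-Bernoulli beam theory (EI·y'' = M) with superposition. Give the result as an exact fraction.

Load 1 — applied couple M₀=17 kN·m at a=2 m (b=L-a=2):
  y_1 = M₀a(2x-a)/(2EI)  [x>a] = 17·2·(2·(16/5)-2)/(2·20000) = 187/50000 m
Load 2 — triangular load w₀=8 kN/m (0→w₀ over full span):
  y_2 = (w₀Lx³/12-w₀L²x²/6-w₀x⁵/(120L))/EI = (8·4·(16/5)³/12-8·4²·(16/5)²/6-8·(16/5)⁵/(120·4))/20000 = -200192/29296875 m
Load 3 — uniform load w=-20 kN/m over full span:
  y_3 = -wx²(x²-4Lx+6L²)/(24EI) = -(-20)·(16/5)²·((16/5)²-4·4·(16/5)+6·4²)/(24·20000) = 5504/234375 m
Load 4 — point force P=-3 kN at a=12/5 m (b=L-a=8/5):
  y_4 = -Pa²(3x-a)/(6EI)  [x>a] = -(-3)·(12/5)²·(3·(16/5)-(12/5))/(6·20000) = 81/78125 m
Superposition: y = Σ y_i = 10044053/468750000 m ≈ 0.021427 m

y(16/5) = 10044053/468750000 m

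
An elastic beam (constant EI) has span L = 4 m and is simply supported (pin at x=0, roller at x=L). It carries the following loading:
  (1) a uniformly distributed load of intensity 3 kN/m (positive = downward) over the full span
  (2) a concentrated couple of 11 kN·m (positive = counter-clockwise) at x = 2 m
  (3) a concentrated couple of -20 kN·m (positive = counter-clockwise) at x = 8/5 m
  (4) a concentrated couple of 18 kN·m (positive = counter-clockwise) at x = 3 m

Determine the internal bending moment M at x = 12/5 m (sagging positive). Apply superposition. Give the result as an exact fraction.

M(12/5) = 504/25 kN·m

Load 1 — uniform load w=3 kN/m over full span:
  M_1 = wx(L-x)/2 = 3·(12/5)·(4-(12/5))/2 = 144/25 kN·m
Load 2 — applied couple M₀=11 kN·m at a=2 m (b=L-a=2):
  M_2 = M₀x/L - M₀  [x>a] = 11·(12/5)/4 - 11 = -22/5 kN·m
Load 3 — applied couple M₀=-20 kN·m at a=8/5 m (b=L-a=12/5):
  M_3 = M₀x/L - M₀  [x>a] = (-20)·(12/5)/4 - (-20) = 8 kN·m
Load 4 — applied couple M₀=18 kN·m at a=3 m (b=L-a=1):
  M_4 = M₀x/L  [x≤a] = 18·(12/5)/4 = 54/5 kN·m
Superposition: M = Σ M_i = 504/25 kN·m ≈ 20.160000 kN·m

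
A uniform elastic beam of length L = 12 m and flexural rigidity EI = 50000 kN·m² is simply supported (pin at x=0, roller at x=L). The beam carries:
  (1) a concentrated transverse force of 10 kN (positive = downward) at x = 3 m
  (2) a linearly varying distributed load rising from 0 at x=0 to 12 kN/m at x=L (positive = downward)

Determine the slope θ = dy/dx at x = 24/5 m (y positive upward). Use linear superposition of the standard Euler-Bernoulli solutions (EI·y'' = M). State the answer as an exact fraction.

Load 1 — point force P=10 kN at a=3 m (b=L-a=9):
  θ_1 = -Pa(2L²-6Lx+3x²+a²)/(6LEI)  [x>a] = -10·3·(2·12²-6·12·(24/5)+3·(24/5)²+3²)/(6·12·50000) = -171/1000000 rad
Load 2 — triangular load w₀=12 kN/m (0→w₀ over full span):
  θ_2 = -w₀(7L⁴-30L²x²+15x⁴)/(360LEI) = -12·(7·12⁴-30·12²·(24/5)²+15·(24/5)⁴)/(360·12·50000) = -5814/1953125 rad
Superposition: θ = Σ θ_i = -393471/125000000 rad ≈ -0.003148 rad

θ(24/5) = -393471/125000000 rad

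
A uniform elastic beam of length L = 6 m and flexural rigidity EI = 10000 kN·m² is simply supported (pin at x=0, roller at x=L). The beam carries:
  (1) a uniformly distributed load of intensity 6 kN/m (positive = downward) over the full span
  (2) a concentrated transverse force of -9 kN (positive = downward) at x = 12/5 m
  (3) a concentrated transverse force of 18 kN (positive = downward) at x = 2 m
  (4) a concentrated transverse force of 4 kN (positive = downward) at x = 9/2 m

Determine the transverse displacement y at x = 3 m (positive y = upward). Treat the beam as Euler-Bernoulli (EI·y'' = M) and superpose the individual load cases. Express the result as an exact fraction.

Load 1 — uniform load w=6 kN/m over full span:
  y_1 = -wx(L³-2Lx²+x³)/(24EI) = -6·3·(6³-2·6·3²+3³)/(24·10000) = -81/8000 m
Load 2 — point force P=-9 kN at a=12/5 m (b=L-a=18/5):
  y_2 = -Pa(L-x)(2Lx-a²-x²)/(6LEI)  [x>a] = -(-9)·(12/5)·(6-3)·(2·6·3-(12/5)²-3²)/(6·6·10000) = 4779/1250000 m
Load 3 — point force P=18 kN at a=2 m (b=L-a=4):
  y_3 = -Pa(L-x)(2Lx-a²-x²)/(6LEI)  [x>a] = -18·2·(6-3)·(2·6·3-2²-3²)/(6·6·10000) = -69/10000 m
Load 4 — point force P=4 kN at a=9/2 m (b=L-a=3/2):
  y_4 = -Pbx(L²-b²-x²)/(6LEI)  [x≤a] = -4·(3/2)·3·(6²-(3/2)²-3²)/(6·6·10000) = -99/80000 m
Superposition: y = Σ y_i = -144393/10000000 m ≈ -0.014439 m

y(3) = -144393/10000000 m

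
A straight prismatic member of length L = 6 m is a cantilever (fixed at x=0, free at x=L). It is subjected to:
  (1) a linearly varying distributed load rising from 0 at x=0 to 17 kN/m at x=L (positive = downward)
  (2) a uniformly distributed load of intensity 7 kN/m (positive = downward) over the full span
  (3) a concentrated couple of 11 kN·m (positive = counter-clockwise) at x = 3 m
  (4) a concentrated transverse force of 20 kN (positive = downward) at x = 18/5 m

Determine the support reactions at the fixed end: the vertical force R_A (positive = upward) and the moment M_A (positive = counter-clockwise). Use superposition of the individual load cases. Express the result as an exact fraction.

Load 1 — triangular load w₀=17 kN/m (0→w₀ over full span):
  R_A = w₀L/2 = 17·6/2 = 51 kN
  M_A = w₀L²/3 = 17·6²/3 = 204 kN·m
Load 2 — uniform load w=7 kN/m over full span:
  R_A = wL = 7·6 = 42 kN
  M_A = wL²/2 = 7·6²/2 = 126 kN·m
Load 3 — applied couple M₀=11 kN·m at a=3 m (b=L-a=3):
  R_A = 0 kN
  M_A = -M₀ = -11 kN·m
Load 4 — point force P=20 kN at a=18/5 m (b=L-a=12/5):
  R_A = P = 20 kN
  M_A = Pa = 20·(18/5) = 72 kN·m
Superposition: R_A = 113 kN, M_A = 391 kN·m

R_A = 113 kN, M_A = 391 kN·m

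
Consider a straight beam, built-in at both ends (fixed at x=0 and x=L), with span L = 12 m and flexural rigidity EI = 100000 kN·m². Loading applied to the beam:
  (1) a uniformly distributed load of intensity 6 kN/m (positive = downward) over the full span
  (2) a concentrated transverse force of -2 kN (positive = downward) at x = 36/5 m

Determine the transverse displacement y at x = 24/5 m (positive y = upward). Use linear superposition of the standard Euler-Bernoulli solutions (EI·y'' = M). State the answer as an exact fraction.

y(24/5) = -139176/48828125 m

Load 1 — uniform load w=6 kN/m over full span:
  y_1 = -wx²(L-x)²/(24EI) = -6·(24/5)²·(12-(24/5))²/(24·100000) = -5832/1953125 m
Load 2 — point force P=-2 kN at a=36/5 m (b=L-a=24/5):
  y_2 = -Pb²x²(3aL-(3a+b)x)/(6L³EI)  [x≤a] = -(-2)·(24/5)²·(24/5)²·(3·(36/5)·12-(3·(36/5)+(24/5))·(24/5))/(6·12³·100000) = 6624/48828125 m
Superposition: y = Σ y_i = -139176/48828125 m ≈ -0.002850 m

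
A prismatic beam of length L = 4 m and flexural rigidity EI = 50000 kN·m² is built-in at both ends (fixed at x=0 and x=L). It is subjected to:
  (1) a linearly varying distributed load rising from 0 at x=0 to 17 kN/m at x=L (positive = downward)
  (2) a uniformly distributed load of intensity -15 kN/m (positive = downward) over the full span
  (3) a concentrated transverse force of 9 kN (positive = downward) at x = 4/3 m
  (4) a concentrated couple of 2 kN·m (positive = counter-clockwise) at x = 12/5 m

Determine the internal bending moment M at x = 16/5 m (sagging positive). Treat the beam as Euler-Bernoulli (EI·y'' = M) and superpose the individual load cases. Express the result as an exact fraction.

Load 1 — triangular load w₀=17 kN/m (0→w₀ over full span):
  M_1 = 3w₀Lx/20 - w₀L²/30 - w₀x³/(6L) = 3·17·4·(16/5)/20 - 17·4²/30 - 17·(16/5)³/(6·4) = 136/375 kN·m
Load 2 — uniform load w=-15 kN/m over full span:
  M_2 = wLx/2 - wL²/12 - wx²/2 = (-15)·4·(16/5)/2 - (-15)·4²/12 - (-15)·(16/5)²/2 = 4/5 kN·m
Load 3 — point force P=9 kN at a=4/3 m (b=L-a=8/3):
  M_3 = Pa²(a+3b)(L-x)/L³ - Pa²b/L²  [x>a] = 9·(4/3)²·((4/3)+3·(8/3))·(4-(16/5))/4³ - 9·(4/3)²·(8/3)/4² = -4/5 kN·m
Load 4 — applied couple M₀=2 kN·m at a=12/5 m (b=L-a=8/5):
  M_4 = R_Ax - M_A - M₀  [x>a] with R_A=18/25, M_A=16/25 = (18/25)·(16/5) - (16/25) - 2 = -42/125 kN·m
Superposition: M = Σ M_i = 2/75 kN·m ≈ 0.026667 kN·m

M(16/5) = 2/75 kN·m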